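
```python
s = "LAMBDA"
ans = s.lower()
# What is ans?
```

Trace:
`s = "LAMBDA"` → s = 'LAMBDA'
`ans = s.lower()` → ans = 'lambda'
So ans = 'lambda'

Answer: 'lambda'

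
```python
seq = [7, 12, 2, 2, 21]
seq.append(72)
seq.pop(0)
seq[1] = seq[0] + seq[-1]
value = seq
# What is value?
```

Trace:
`seq = [7, 12, 2, 2, 21]` → seq = [7, 12, 2, 2, 21]
`seq.append(72)` → seq = [7, 12, 2, 2, 21, 72]
`seq.pop(0)` → seq = [12, 2, 2, 21, 72]
`seq[1] = seq[0] + seq[-1]` → seq = [12, 84, 2, 21, 72]
`value = seq` → value = [12, 84, 2, 21, 72]
So value = [12, 84, 2, 21, 72]

Answer: [12, 84, 2, 21, 72]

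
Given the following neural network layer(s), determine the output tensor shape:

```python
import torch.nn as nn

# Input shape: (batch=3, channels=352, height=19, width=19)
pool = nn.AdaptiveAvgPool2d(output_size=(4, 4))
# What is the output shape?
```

Input: (3, 352, 19, 19) -> Output: (3, 352, 4, 4)

Answer: (3, 352, 4, 4)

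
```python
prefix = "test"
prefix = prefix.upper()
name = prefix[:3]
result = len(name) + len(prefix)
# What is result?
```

Trace:
`prefix = "test"` → prefix = 'test'
`prefix = prefix.upper()` → prefix = 'TEST'
`name = prefix[:3]` → name = 'TES'
`result = len(name) + len(prefix)` → result = 7
So result = 7

Answer: 7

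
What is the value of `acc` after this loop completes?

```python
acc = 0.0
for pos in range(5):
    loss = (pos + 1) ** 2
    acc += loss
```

Sum of squared losses 1² + 2² + ... + 5²
`acc` takes the values: 0.0 → 1.0 → 5.0 → 14.0 → 30.0 → 55.0

Answer: 55.0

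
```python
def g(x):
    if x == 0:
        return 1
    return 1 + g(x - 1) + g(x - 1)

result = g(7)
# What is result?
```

g(x) = 1 + 2·g(x-1), g(0)=1. Closed form: (1+1)·2^7 - 1 = 255.

Answer: 255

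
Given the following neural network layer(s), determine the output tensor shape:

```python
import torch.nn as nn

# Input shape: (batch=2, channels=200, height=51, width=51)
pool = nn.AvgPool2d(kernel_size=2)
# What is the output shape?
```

Input: (2, 200, 51, 51) -> Output: (2, 200, 25, 25)

Answer: (2, 200, 25, 25)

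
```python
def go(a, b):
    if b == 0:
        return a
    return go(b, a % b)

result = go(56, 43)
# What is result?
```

go(56, 43) -> go(43, 13) -> go(13, 4) -> go(4, 1) -> go(1, 0) -> 1

Answer: 1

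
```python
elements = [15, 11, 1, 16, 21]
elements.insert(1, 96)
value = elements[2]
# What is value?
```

Trace:
`elements = [15, 11, 1, 16, 21]` → elements = [15, 11, 1, 16, 21]
`elements.insert(1, 96)` → elements = [15, 96, 11, 1, 16, 21]
`value = elements[2]` → value = 11
So value = 11

Answer: 11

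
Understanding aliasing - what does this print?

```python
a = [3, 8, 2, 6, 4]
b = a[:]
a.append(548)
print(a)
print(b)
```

Key concept: slice [:] creates copy.
Step by step:
`a = [3, 8, 2, 6, 4]` → a = [3, 8, 2, 6, 4]
`b = a[:]` → b = [3, 8, 2, 6, 4]
`a.append(548)` → a = [3, 8, 2, 6, 4, 548]
`print(a)` → prints [3, 8, 2, 6, 4, 548]
`print(b)` → prints [3, 8, 2, 6, 4]

Answer:
[3, 8, 2, 6, 4, 548]
[3, 8, 2, 6, 4]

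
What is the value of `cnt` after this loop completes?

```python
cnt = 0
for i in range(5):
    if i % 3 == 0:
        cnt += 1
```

Count numbers divisible by 3 in range(5)
`cnt` takes the values: 0 → 1 → 2

Answer: 2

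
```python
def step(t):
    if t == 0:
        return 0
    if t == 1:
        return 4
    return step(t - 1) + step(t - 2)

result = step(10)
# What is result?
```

Build up from base cases: step(0)=0, step(1)=4, step(2)=4, step(3)=8, step(4)=12, step(5)=20, step(6)=32, ..., step(10)=220

Answer: 220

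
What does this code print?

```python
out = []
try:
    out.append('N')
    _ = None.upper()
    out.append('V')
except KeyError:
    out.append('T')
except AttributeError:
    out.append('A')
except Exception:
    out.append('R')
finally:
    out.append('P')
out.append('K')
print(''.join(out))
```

Execution trace: 'N' (try body) → 'A' (except AttributeError) → 'P' (finally) → 'K' (after the try/except). Output: NAPK

Answer: NAPK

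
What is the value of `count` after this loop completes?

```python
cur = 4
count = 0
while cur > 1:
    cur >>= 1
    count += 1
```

Count right shifts until 1
`count` takes the values: 0 → 1 → 2

Answer: 2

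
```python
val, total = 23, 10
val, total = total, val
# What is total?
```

Trace:
`val, total = 23, 10` → val = 23; total = 10
`val, total = total, val` → val = 10; total = 23
So total = 23

Answer: 23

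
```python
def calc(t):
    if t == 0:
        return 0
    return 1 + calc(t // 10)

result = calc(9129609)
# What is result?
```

Count of digits of 9129609: 7

Answer: 7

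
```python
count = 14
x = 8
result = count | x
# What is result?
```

Trace:
`count = 14` → count = 14
`x = 8` → x = 8
`result = count | x` → result = 14
So result = 14

Answer: 14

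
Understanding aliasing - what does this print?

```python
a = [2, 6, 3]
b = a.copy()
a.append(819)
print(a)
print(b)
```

Key concept: list.copy() creates independent copy.
Step by step:
`a = [2, 6, 3]` → a = [2, 6, 3]
`b = a.copy()` → b = [2, 6, 3]
`a.append(819)` → a = [2, 6, 3, 819]
`print(a)` → prints [2, 6, 3, 819]
`print(b)` → prints [2, 6, 3]

Answer:
[2, 6, 3, 819]
[2, 6, 3]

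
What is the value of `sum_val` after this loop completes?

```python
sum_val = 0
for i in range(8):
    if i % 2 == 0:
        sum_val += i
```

Sum of even numbers 0 to 7
`sum_val` takes the values: 0 → 2 → 6 → 12

Answer: 12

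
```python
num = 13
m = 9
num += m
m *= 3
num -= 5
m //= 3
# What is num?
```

Trace:
`num = 13` → num = 13
`m = 9` → m = 9
`num += m` → num = 22
`m *= 3` → m = 27
`num -= 5` → num = 17
`m //= 3` → m = 9
So num = 17

Answer: 17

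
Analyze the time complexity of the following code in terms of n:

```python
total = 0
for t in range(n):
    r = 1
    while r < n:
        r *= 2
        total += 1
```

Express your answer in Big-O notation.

Each loop level contributes: n × log n. Multiplying the contributions gives O(n log n).

Answer: O(n log n)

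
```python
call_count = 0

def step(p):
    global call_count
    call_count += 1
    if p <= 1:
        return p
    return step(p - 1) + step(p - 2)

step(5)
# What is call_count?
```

Calls(p) = 1 + Calls(p-1) + Calls(p-2); Calls(0)=Calls(1)=1. For p=5 this gives 15.

Answer: 15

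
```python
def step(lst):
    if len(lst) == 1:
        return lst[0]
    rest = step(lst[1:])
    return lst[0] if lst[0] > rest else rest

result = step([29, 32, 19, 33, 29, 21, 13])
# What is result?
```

Recursive max over [29, 32, 19, 33, 29, 21, 13] = 33

Answer: 33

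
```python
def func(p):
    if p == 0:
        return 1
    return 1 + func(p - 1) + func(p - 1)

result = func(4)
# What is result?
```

func(p) = 1 + 2·func(p-1), func(0)=1. Closed form: (1+1)·2^4 - 1 = 31.

Answer: 31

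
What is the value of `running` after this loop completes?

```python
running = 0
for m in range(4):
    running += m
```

Sum of 0 to 3 = 6
`running` takes the values: 0 → 1 → 3 → 6

Answer: 6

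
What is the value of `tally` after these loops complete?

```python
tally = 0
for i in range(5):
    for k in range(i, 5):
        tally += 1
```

Upper triangle: 5 + 4 + ... + 1
`tally` takes the values: 0 → 1 → 2 → 3 → 4 → 5 → 6 → 7 → 8 → 9 → 10 → 11 → 12 → 13 → 14 → 15

Answer: 15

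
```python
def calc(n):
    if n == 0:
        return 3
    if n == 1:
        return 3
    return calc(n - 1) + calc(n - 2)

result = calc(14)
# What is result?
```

Build up from base cases: calc(0)=3, calc(1)=3, calc(2)=6, calc(3)=9, calc(4)=15, calc(5)=24, calc(6)=39, ..., calc(14)=1830

Answer: 1830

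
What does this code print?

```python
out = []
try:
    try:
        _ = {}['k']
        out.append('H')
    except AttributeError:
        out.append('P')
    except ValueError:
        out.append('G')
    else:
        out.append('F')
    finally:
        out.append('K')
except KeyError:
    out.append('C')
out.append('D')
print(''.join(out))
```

Execution trace: 'K' (finally) → 'C' (outer except KeyError) → 'D' (after the try/except). Output: KCD

Answer: KCD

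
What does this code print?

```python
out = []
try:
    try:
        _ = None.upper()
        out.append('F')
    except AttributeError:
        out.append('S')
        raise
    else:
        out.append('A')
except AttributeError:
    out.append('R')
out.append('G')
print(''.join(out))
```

Execution trace: 'S' (inner except AttributeError) → 'R' (outer except AttributeError) → 'G' (after the try/except). Output: SRG

Answer: SRG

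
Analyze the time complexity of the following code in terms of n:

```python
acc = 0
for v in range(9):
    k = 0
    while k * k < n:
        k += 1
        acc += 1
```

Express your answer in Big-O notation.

Each loop level contributes: 1 × √n. Multiplying the contributions gives O(√n).

Answer: O(√n)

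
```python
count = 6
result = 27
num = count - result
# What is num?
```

Trace:
`count = 6` → count = 6
`result = 27` → result = 27
`num = count - result` → num = -21
So num = -21

Answer: -21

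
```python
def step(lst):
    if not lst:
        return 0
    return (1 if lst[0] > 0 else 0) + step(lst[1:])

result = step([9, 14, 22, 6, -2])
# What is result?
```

Count of positive elements in [9, 14, 22, 6, -2] = 4

Answer: 4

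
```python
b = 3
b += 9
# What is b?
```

Trace:
`b = 3` → b = 3
`b += 9` → b = 12
So b = 12

Answer: 12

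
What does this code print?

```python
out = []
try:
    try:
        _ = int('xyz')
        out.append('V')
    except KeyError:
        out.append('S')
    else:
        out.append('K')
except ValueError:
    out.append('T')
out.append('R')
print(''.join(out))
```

Execution trace: 'T' (outer except ValueError) → 'R' (after the try/except). Output: TR

Answer: TR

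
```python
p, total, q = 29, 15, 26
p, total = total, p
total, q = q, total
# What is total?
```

Trace:
`p, total, q = 29, 15, 26` → p = 29; total = 15; q = 26
`p, total = total, p` → p = 15; total = 29
`total, q = q, total` → total = 26; q = 29
So total = 26

Answer: 26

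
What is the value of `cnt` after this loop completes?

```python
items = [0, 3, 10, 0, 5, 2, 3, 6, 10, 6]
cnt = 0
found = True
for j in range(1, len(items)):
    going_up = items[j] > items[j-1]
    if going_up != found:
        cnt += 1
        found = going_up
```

Count direction changes in [0, 3, 10, 0, 5, 2, 3, 6, 10, 6]
`cnt` takes the values: 0 → 1 → 2 → 3 → 4 → 5

Answer: 5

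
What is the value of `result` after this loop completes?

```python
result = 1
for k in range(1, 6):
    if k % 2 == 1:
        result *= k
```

Product of odd numbers 1 to 5
`result` takes the values: 1 → 3 → 15

Answer: 15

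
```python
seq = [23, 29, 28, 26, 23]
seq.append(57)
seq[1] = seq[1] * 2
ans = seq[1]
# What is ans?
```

Trace:
`seq = [23, 29, 28, 26, 23]` → seq = [23, 29, 28, 26, 23]
`seq.append(57)` → seq = [23, 29, 28, 26, 23, 57]
`seq[1] = seq[1] * 2` → seq = [23, 58, 28, 26, 23, 57]
`ans = seq[1]` → ans = 58
So ans = 58

Answer: 58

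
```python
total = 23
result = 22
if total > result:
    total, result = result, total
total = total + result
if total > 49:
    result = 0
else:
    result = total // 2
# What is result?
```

Trace:
`total = 23` → total = 23
`result = 22` → result = 22
`if total > result: ...` → total > result is True → total = 22; result = 23
`total = total + result` → total = 45
`if total > 49: ...` → total > 49 is False, take else branch → result = 22
So result = 22

Answer: 22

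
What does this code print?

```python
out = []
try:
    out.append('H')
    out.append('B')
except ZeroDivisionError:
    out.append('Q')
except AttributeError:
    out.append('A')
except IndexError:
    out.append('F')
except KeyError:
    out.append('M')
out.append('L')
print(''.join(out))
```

Execution trace: 'H' (try body) → 'B' (try body, no exception) → 'L' (after the try/except). Output: HBL

Answer: HBL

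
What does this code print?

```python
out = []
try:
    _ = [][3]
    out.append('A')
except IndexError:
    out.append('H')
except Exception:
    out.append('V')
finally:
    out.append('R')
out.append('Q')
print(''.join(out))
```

Execution trace: 'H' (except IndexError) → 'R' (finally) → 'Q' (after the try/except). Output: HRQ

Answer: HRQ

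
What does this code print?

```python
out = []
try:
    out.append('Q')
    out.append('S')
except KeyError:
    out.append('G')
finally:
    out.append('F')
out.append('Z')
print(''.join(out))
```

Execution trace: 'Q' (try body) → 'S' (try body, no exception) → 'F' (finally) → 'Z' (after the try/except). Output: QSFZ

Answer: QSFZ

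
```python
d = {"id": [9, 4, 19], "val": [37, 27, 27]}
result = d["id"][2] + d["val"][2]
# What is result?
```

Trace:
`d = {"id": [9, 4, 19], "val": [37, 27, 27]}` → d = {'id': [9, 4, 19], 'val': [37, 27, 27]}
`result = d["id"][2] + d["val"][2]` → result = 46
So result = 46

Answer: 46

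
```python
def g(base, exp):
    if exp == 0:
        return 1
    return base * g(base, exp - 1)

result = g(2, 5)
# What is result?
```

g(2, 5) = 2 * 2 * 2 * 2 * 2 = 32

Answer: 32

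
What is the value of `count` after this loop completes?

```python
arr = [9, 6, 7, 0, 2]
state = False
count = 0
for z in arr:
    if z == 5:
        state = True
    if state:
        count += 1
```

Count elements after first 5 in [9, 6, 7, 0, 2]
`count` takes the values: 0

Answer: 0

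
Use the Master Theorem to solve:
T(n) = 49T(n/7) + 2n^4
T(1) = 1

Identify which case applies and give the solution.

a=49, b=7, f(n)=2n^4. log_7(49) = 2. Since c=4 > 2 and the regularity condition holds (49(n/7)^4 = (49/7^4)n^4 with 49/7^4 < 1), Case 3 applies: T(n) = Θ(f(n)) = O(n^4).

Answer: O(n^4) - Case 3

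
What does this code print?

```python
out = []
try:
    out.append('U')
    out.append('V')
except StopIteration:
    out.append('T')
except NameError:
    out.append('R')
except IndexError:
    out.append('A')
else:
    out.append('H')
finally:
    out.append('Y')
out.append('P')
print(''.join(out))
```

Execution trace: 'U' (try body) → 'V' (try body, no exception) → 'H' (else) → 'Y' (finally) → 'P' (after the try/except). Output: UVHYP

Answer: UVHYP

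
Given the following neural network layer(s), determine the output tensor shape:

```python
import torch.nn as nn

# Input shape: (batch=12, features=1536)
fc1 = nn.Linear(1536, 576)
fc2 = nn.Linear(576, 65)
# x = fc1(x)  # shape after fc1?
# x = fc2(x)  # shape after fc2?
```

Input: (12, 1536) -> after fc1: (12, 576) -> Output: (12, 65)

Answer: (12, 65)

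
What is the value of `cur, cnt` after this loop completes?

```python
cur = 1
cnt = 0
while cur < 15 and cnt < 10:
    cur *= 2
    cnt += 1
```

Double until >= 15 or 10 iterations
`cur, cnt` takes the values: (1, 0) → (2, 0) → (2, 1) → (4, 1) → (4, 2) → (8, 2) → (8, 3) → (16, 3) → (16, 4)

Answer: 16, 4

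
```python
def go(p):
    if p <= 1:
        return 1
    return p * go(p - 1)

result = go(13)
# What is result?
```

go(13) = 13 * 12 * 11 * 10 * 9 * 8 * 7 * 6 * 5 * 4 * 3 * 2 * 1 = 6227020800

Answer: 6227020800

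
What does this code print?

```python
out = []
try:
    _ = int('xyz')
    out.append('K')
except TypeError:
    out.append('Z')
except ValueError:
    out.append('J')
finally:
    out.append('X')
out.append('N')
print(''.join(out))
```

Execution trace: 'J' (except ValueError) → 'X' (finally) → 'N' (after the try/except). Output: JXN

Answer: JXN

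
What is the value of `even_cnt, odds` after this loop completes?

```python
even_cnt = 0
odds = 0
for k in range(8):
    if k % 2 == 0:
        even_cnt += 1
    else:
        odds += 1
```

Count evens and odds in range(8)
`even_cnt, odds` takes the values: (0, 0) → (1, 0) → (1, 1) → (2, 1) → (2, 2) → (3, 2) → (3, 3) → (4, 3) → (4, 4)

Answer: 4, 4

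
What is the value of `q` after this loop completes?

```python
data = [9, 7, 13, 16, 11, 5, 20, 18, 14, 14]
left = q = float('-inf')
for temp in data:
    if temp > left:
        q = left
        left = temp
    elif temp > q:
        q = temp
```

Second largest (with repeats) in [9, 7, 13, 16, 11, 5, 20, 18, 14, 14]
`q` takes the values: -inf → 7 → 9 → 13 → 16 → 18

Answer: 18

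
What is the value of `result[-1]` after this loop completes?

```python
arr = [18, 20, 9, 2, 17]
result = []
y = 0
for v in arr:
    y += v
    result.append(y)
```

Cumulative sum ends at 66
`result` takes the values: [] → [18] → [18, 38] → [18, 38, 47] → [18, 38, 47, 49] → [18, 38, 47, 49, 66]
So `result[-1]` = 66

Answer: 66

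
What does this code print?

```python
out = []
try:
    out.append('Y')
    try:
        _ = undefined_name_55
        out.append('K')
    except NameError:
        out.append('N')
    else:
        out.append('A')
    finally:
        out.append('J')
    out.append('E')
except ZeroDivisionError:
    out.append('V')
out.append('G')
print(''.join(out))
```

Execution trace: 'Y' (try body) → 'N' (inner except NameError) → 'J' (inner finally) → 'E' (try body, no exception) → 'G' (after the try/except). Output: YNJEG

Answer: YNJEG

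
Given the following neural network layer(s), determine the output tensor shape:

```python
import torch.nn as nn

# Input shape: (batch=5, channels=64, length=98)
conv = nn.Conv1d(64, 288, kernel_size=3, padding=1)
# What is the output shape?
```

Input: (5, 64, 98) -> Output: (5, 288, 98)

Answer: (5, 288, 98)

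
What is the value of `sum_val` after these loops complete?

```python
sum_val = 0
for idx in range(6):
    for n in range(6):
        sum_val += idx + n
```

Sum of all idx+n for idx,n in 6x6
`sum_val` takes the values: 0 → 1 → 3 → 6 → 10 → 15 → 16 → 18 → 21 → 25 → 30 → 36 → 38 → 41 → 45 → 50 → 56 → 63 → 66 → 70 → 75 → 81 → 88 → 96 → 100 → 105 → 111 → 118 → 126 → 135 → 140 → 146 → 153 → 161 → 170 → 180

Answer: 180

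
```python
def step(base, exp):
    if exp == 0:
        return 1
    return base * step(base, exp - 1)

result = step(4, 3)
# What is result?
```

step(4, 3) = 4 * 4 * 4 = 64

Answer: 64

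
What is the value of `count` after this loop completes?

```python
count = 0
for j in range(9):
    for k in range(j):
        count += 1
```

Triangle number: 0+1+2+...+8
`count` takes the values: 0 → 1 → 2 → 3 → 4 → 5 → 6 → 7 → 8 → 9 → 10 → 11 → 12 → 13 → 14 → 15 → 16 → 17 → 18 → 19 → 20 → 21 → 22 → 23 → 24 → 25 → 26 → 27 → 28 → 29 → 30 → 31 → 32 → 33 → 34 → 35 → 36

Answer: 36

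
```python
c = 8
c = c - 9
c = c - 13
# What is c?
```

Trace:
`c = 8` → c = 8
`c = c - 9` → c = -1
`c = c - 13` → c = -14
So c = -14

Answer: -14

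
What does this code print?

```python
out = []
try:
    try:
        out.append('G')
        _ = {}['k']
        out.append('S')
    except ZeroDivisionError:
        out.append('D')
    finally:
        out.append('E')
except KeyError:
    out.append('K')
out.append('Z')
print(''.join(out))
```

Execution trace: 'G' (try body) → 'E' (finally) → 'K' (outer except KeyError) → 'Z' (after the try/except). Output: GEKZ

Answer: GEKZ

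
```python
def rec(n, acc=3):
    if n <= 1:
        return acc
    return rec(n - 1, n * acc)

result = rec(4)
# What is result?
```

Accumulator trace (n, acc): (4, 3) -> (3, 12) -> (2, 36) -> (1, 72) -> return 72

Answer: 72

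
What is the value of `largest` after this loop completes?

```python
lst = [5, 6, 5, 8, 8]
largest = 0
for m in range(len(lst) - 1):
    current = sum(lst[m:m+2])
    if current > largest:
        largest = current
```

Max sum of 2-element window in [5, 6, 5, 8, 8]
`largest` takes the values: 0 → 11 → 13 → 16

Answer: 16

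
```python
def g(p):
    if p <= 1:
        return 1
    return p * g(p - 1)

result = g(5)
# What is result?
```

g(5) = 5 * 4 * 3 * 2 * 1 = 120

Answer: 120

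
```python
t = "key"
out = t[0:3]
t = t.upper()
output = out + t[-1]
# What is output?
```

Trace:
`t = "key"` → t = 'key'
`out = t[0:3]` → out = 'key'
`t = t.upper()` → t = 'KEY'
`output = out + t[-1]` → output = 'keyY'
So output = 'keyY'

Answer: 'keyY'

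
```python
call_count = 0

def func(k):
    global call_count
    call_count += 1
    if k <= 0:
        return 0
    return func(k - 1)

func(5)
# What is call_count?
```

Linear recursion stepping by 1: 6 calls from k=5 down to ≤0.

Answer: 6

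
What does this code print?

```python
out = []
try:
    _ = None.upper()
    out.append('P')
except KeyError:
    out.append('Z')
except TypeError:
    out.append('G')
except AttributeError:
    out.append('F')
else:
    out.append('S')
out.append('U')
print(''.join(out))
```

Execution trace: 'F' (except AttributeError) → 'U' (after the try/except). Output: FU

Answer: FU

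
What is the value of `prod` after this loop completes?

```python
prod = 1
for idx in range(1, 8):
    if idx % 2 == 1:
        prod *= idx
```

Product of odd numbers 1 to 7
`prod` takes the values: 1 → 3 → 15 → 105

Answer: 105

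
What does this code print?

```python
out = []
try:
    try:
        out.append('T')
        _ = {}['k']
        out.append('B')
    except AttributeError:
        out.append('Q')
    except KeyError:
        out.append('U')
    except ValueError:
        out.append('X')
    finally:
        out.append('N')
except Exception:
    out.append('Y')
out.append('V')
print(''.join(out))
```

Execution trace: 'T' (inner try body) → 'U' (inner except KeyError) → 'N' (inner finally) → 'V' (after the try/except). Output: TUNV

Answer: TUNV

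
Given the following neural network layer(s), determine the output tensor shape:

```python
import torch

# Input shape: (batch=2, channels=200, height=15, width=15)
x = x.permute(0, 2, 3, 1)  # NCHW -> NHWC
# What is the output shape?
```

Input: (2, 200, 15, 15) -> Output: (2, 15, 15, 200)

Answer: (2, 15, 15, 200)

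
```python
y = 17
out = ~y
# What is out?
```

Trace:
`y = 17` → y = 17
`out = ~y` → out = -18
So out = -18

Answer: -18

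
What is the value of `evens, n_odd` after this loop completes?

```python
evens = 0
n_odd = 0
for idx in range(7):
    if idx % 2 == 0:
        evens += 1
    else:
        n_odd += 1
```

Count evens and odds in range(7)
`evens, n_odd` takes the values: (0, 0) → (1, 0) → (1, 1) → (2, 1) → (2, 2) → (3, 2) → (3, 3) → (4, 3)

Answer: 4, 3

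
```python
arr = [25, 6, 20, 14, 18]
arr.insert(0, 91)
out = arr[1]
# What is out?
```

Trace:
`arr = [25, 6, 20, 14, 18]` → arr = [25, 6, 20, 14, 18]
`arr.insert(0, 91)` → arr = [91, 25, 6, 20, 14, 18]
`out = arr[1]` → out = 25
So out = 25

Answer: 25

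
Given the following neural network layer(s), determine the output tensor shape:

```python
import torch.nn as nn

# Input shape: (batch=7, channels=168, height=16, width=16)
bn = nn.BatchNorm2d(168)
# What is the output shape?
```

Input: (7, 168, 16, 16) -> Output: (7, 168, 16, 16)

Answer: (7, 168, 16, 16)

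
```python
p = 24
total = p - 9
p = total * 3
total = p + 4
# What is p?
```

Trace:
`p = 24` → p = 24
`total = p - 9` → total = 15
`p = total * 3` → p = 45
`total = p + 4` → total = 49
So p = 45

Answer: 45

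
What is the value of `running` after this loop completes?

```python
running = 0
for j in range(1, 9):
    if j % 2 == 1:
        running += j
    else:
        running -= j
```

Add odd, subtract even
`running` takes the values: 0 → 1 → -1 → 2 → -2 → 3 → -3 → 4 → -4

Answer: -4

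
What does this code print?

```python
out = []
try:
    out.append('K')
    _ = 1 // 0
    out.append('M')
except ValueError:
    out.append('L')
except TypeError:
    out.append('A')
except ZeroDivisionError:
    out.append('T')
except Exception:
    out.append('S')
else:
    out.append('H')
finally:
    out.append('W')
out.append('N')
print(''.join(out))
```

Execution trace: 'K' (try body) → 'T' (except ZeroDivisionError) → 'W' (finally) → 'N' (after the try/except). Output: KTWN

Answer: KTWN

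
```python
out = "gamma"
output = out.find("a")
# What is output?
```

Trace:
`out = "gamma"` → out = 'gamma'
`output = out.find("a")` → output = 1
So output = 1

Answer: 1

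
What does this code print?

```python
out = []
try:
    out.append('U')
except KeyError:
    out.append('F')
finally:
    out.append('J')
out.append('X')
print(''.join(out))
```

Execution trace: 'U' (try body, no exception) → 'J' (finally) → 'X' (after the try/except). Output: UJX

Answer: UJX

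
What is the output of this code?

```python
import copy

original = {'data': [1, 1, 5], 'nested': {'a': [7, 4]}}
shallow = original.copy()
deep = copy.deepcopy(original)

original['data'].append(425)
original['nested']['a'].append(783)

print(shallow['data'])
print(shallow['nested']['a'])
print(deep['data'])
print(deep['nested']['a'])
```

Key concept: comparing shallow vs deep copy.
Step by step:
`original = {'data': [1, 1, 5], 'nested': {'a': [7, 4]}}` → original = {'data': [1, 1, 5], 'nested': {'a': [7, 4]}}
`shallow = original.copy()` → shallow = {'data': [1, 1, 5], 'nested': {'a': [7, 4]}}
`deep = copy.deepcopy(original)` → deep = {'data': [1, 1, 5], 'nested': {'a': [7, 4]}}
`original['data'].append(425)` → original = {'data': [1, 1, 5, 425], 'nested': {'a': [7, 4]}}; shallow = {'data': [1, 1, 5, 425], 'nested': {'a': [7, 4]}}
`original['nested']['a'].append(783)` → original = {'data': [1, 1, 5, 425], 'nested': {'a': [7, 4, 783]}}; shallow = {'data': [1, 1, 5, 425], 'nested': {'a': [7, 4, 783]}}
`print(shallow['data'])` → prints [1, 1, 5, 425]
`print(shallow['nested']['a'])` → prints [7, 4, 783]
`print(deep['data'])` → prints [1, 1, 5]
`print(deep['nested']['a'])` → prints [7, 4]

Answer:
[1, 1, 5, 425]
[7, 4, 783]
[1, 1, 5]
[7, 4]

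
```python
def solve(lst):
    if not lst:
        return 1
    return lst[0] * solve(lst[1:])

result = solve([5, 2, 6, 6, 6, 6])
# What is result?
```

Product over [5, 2, 6, 6, 6, 6] = 5 * 2 * 6 * 6 * 6 * 6 = 12960

Answer: 12960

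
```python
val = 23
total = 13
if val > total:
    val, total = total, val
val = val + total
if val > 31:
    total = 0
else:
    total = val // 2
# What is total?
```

Trace:
`val = 23` → val = 23
`total = 13` → total = 13
`if val > total: ...` → val > total is True → val = 13; total = 23
`val = val + total` → val = 36
`if val > 31: ...` → val > 31 is True → total = 0
So total = 0

Answer: 0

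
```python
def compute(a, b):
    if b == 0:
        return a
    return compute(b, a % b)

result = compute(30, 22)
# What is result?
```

compute(30, 22) -> compute(22, 8) -> compute(8, 6) -> compute(6, 2) -> compute(2, 0) -> 2

Answer: 2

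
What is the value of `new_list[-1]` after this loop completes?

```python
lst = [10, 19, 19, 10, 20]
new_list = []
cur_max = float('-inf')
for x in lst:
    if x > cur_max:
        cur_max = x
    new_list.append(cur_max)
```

Running max ends at 20
`new_list` takes the values: [] → [10] → [10, 19] → [10, 19, 19] → [10, 19, 19, 19] → [10, 19, 19, 19, 20]
So `new_list[-1]` = 20

Answer: 20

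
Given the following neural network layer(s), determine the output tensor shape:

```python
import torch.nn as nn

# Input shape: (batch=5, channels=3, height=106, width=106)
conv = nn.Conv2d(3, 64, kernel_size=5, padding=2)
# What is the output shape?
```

Input: (5, 3, 106, 106) -> Output: (5, 64, 106, 106)

Answer: (5, 64, 106, 106)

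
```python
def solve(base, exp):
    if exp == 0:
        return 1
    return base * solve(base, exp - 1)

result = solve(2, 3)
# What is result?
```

solve(2, 3) = 2 * 2 * 2 = 8

Answer: 8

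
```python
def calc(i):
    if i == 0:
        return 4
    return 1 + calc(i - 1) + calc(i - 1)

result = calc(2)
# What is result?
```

calc(i) = 1 + 2·calc(i-1), calc(0)=4. Closed form: (4+1)·2^2 - 1 = 19.

Answer: 19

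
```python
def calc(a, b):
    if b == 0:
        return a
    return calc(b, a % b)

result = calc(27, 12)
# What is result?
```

calc(27, 12) -> calc(12, 3) -> calc(3, 0) -> 3

Answer: 3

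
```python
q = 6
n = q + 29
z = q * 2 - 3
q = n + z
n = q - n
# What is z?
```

Trace:
`q = 6` → q = 6
`n = q + 29` → n = 35
`z = q * 2 - 3` → z = 9
`q = n + z` → q = 44
`n = q - n` → n = 9
So z = 9

Answer: 9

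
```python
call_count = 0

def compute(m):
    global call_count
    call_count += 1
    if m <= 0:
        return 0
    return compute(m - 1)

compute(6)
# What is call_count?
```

Linear recursion stepping by 1: 7 calls from m=6 down to ≤0.

Answer: 7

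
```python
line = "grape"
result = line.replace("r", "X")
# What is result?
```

Trace:
`line = "grape"` → line = 'grape'
`result = line.replace("r", "X")` → result = 'gXape'
So result = 'gXape'

Answer: 'gXape'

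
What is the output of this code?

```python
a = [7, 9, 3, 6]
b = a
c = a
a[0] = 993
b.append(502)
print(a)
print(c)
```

Key concept: multiple aliases.
Step by step:
`a = [7, 9, 3, 6]` → a = [7, 9, 3, 6]
`b = a` → b = [7, 9, 3, 6] (same object as a)
`c = a` → c = [7, 9, 3, 6] (same object as a, b)
`a[0] = 993` → a = [993, 9, 3, 6] (same object as b, c); b = [993, 9, 3, 6] (same object as a, c); c = [993, 9, 3, 6] (same object as a, b)
`b.append(502)` → a = [993, 9, 3, 6, 502] (same object as b, c); b = [993, 9, 3, 6, 502] (same object as a, c); c = [993, 9, 3, 6, 502] (same object as a, b)
`print(a)` → prints [993, 9, 3, 6, 502]
`print(c)` → prints [993, 9, 3, 6, 502]

Answer:
[993, 9, 3, 6, 502]
[993, 9, 3, 6, 502]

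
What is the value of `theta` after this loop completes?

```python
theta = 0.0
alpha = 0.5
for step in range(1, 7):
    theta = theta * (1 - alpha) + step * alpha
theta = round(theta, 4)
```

Moving average with lr=0.5
`theta` takes the values: 0.0 → 0.5 → 1.25 → 2.125 → 3.0625 → 4.03125 → 5.015625 → 5.0156

Answer: 5.0156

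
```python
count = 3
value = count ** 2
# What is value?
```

Trace:
`count = 3` → count = 3
`value = count ** 2` → value = 9
So value = 9

Answer: 9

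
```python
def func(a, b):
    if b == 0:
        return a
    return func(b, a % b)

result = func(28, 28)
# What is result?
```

func(28, 28) -> func(28, 0) -> 28

Answer: 28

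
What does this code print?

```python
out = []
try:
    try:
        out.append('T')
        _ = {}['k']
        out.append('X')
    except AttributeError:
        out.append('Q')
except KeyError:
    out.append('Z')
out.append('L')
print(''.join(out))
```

Execution trace: 'T' (try body) → 'Z' (outer except KeyError) → 'L' (after the try/except). Output: TZL

Answer: TZL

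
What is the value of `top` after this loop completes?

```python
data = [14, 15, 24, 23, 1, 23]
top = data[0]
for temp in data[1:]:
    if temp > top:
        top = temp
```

Maximum of [14, 15, 24, 23, 1, 23]
`top` takes the values: 14 → 15 → 24

Answer: 24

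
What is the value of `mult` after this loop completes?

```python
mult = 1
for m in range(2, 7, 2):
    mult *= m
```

Product of even numbers 2 to 6
`mult` takes the values: 1 → 2 → 8 → 48

Answer: 48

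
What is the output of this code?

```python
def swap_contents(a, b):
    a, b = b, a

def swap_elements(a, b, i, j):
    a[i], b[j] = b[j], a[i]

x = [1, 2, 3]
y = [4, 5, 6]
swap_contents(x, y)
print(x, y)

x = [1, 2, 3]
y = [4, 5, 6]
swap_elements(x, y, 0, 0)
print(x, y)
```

Key concept: parameter rebinding vs mutation.
Step by step:
`x = [1, 2, 3]` → x = [1, 2, 3]
`y = [4, 5, 6]` → y = [4, 5, 6]
`swap_contents(x, y)` → no visible change to tracked variables
`print(x, y)` → prints [1, 2, 3] [4, 5, 6]
`x = [1, 2, 3]` → x = [1, 2, 3]
`y = [4, 5, 6]` → y = [4, 5, 6]
`swap_elements(x, y, 0, 0)` → x = [4, 2, 3]; y = [1, 5, 6]
`print(x, y)` → prints [4, 2, 3] [1, 5, 6]

Answer:
[1, 2, 3] [4, 5, 6]
[4, 2, 3] [1, 5, 6]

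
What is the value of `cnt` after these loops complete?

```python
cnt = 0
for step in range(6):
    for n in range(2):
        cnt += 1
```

6 * 2 = 12
`cnt` takes the values: 0 → 1 → 2 → 3 → 4 → 5 → 6 → 7 → 8 → 9 → 10 → 11 → 12

Answer: 12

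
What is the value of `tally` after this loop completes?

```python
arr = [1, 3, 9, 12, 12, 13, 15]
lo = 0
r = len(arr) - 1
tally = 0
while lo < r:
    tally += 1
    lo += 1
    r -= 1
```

Iterations until pointers meet (list length 7)
`tally` takes the values: 0 → 1 → 2 → 3

Answer: 3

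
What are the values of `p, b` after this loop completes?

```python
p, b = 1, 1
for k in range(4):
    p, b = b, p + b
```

Fibonacci: after 4 iterations
`p, b` takes the values: (1, 1) → (1, 2) → (2, 3) → (3, 5) → (5, 8)

Answer: 5, 8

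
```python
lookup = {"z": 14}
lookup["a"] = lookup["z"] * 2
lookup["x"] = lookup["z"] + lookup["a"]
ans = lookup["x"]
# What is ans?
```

Trace:
`lookup = {"z": 14}` → lookup = {'z': 14}
`lookup["a"] = lookup["z"] * 2` → lookup = {'z': 14, 'a': 28}
`lookup["x"] = lookup["z"] + lookup["a"]` → lookup = {'z': 14, 'a': 28, 'x': 42}
`ans = lookup["x"]` → ans = 42
So ans = 42

Answer: 42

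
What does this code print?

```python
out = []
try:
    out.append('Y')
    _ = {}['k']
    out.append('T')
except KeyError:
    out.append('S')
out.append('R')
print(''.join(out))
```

Execution trace: 'Y' (try body) → 'S' (except KeyError) → 'R' (after the try/except). Output: YSR

Answer: YSR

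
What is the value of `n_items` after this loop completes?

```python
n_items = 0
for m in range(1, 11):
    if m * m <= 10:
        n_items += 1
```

Count numbers where m² ≤ 10
`n_items` takes the values: 0 → 1 → 2 → 3

Answer: 3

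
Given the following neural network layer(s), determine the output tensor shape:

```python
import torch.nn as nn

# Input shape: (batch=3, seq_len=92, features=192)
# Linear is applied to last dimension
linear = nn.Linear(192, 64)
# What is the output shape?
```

Input: (3, 92, 192) -> Output: (3, 92, 64)

Answer: (3, 92, 64)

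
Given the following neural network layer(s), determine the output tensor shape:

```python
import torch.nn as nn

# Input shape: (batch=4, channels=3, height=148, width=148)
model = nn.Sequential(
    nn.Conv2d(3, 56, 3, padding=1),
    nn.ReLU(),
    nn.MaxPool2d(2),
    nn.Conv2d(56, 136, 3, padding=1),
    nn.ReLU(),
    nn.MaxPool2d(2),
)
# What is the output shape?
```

Input: (4, 3, 148, 148) -> after first Conv2d: (4, 56, 148, 148) -> after first MaxPool2d: (4, 56, 74, 74) -> after second Conv2d: (4, 136, 74, 74) -> Output: (4, 136, 37, 37)

Answer: (4, 136, 37, 37)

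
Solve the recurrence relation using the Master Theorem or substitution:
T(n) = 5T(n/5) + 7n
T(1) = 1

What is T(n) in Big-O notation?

By Master Theorem: a=5, b=5, f(n)=7n. Since log_5(5) = 1 and f(n) = Θ(n^1), Case 2 applies. T(n) = O(n log n).

Answer: O(n log n)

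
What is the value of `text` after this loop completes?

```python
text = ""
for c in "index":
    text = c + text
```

Reverse 'index'
`text` takes the values: "" → "i" → "ni" → "dni" → "edni" → "xedni"

Answer: "xedni"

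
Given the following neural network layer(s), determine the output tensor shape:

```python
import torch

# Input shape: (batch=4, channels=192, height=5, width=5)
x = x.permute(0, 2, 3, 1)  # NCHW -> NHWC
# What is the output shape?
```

Input: (4, 192, 5, 5) -> Output: (4, 5, 5, 192)

Answer: (4, 5, 5, 192)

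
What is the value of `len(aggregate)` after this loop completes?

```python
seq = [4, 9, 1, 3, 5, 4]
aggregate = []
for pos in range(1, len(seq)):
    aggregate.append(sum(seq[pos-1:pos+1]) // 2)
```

Number of 2-element averages
`aggregate` takes the values: [] → [6] → [6, 5] → [6, 5, 2] → [6, 5, 2, 4] → [6, 5, 2, 4, 4]
So `len(aggregate)` = 5

Answer: 5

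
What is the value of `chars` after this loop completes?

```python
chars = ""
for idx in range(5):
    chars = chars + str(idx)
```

Concatenate digits 0 to 4
`chars` takes the values: "" → "0" → "01" → "012" → "0123" → "01234"

Answer: "01234"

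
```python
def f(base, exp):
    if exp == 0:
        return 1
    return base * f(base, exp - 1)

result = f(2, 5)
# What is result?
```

f(2, 5) = 2 * 2 * 2 * 2 * 2 = 32

Answer: 32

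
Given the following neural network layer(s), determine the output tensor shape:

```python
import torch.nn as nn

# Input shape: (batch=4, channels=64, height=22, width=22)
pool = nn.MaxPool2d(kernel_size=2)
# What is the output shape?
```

Input: (4, 64, 22, 22) -> Output: (4, 64, 11, 11)

Answer: (4, 64, 11, 11)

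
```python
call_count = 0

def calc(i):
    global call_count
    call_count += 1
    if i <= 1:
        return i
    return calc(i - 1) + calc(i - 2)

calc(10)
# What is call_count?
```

Calls(i) = 1 + Calls(i-1) + Calls(i-2); Calls(0)=Calls(1)=1. For i=10 this gives 177.

Answer: 177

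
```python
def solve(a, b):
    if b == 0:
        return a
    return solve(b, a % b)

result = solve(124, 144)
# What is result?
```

solve(124, 144) -> solve(144, 124) -> solve(124, 20) -> solve(20, 4) -> solve(4, 0) -> 4

Answer: 4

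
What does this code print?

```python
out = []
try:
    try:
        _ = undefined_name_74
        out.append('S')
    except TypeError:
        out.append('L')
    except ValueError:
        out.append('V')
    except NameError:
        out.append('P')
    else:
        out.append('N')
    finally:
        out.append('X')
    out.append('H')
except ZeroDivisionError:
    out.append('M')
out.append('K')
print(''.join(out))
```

Execution trace: 'P' (inner except NameError) → 'X' (inner finally) → 'H' (try body, no exception) → 'K' (after the try/except). Output: PXHK

Answer: PXHK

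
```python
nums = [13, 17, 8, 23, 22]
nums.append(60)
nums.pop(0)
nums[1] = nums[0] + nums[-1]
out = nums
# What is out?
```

Trace:
`nums = [13, 17, 8, 23, 22]` → nums = [13, 17, 8, 23, 22]
`nums.append(60)` → nums = [13, 17, 8, 23, 22, 60]
`nums.pop(0)` → nums = [17, 8, 23, 22, 60]
`nums[1] = nums[0] + nums[-1]` → nums = [17, 77, 23, 22, 60]
`out = nums` → out = [17, 77, 23, 22, 60]
So out = [17, 77, 23, 22, 60]

Answer: [17, 77, 23, 22, 60]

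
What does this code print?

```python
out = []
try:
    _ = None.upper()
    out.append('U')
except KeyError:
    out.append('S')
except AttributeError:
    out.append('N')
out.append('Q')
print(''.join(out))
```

Execution trace: 'N' (except AttributeError) → 'Q' (after the try/except). Output: NQ

Answer: NQ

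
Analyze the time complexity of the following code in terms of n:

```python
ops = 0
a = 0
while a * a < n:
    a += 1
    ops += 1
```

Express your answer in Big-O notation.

Each loop level contributes: √n. Multiplying the contributions gives O(√n).

Answer: O(√n)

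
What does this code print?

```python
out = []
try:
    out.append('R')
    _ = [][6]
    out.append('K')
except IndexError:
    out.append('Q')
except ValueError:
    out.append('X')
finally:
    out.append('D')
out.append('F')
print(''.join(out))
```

Execution trace: 'R' (try body) → 'Q' (except IndexError) → 'D' (finally) → 'F' (after the try/except). Output: RQDF

Answer: RQDF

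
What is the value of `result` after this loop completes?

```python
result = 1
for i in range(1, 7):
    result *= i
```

6! = 720
`result` takes the values: 1 → 2 → 6 → 24 → 120 → 720

Answer: 720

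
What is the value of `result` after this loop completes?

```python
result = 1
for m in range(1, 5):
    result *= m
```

4! = 24
`result` takes the values: 1 → 2 → 6 → 24

Answer: 24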